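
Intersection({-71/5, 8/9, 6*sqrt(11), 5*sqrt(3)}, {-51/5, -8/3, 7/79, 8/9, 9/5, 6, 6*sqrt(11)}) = {8/9, 6*sqrt(11)}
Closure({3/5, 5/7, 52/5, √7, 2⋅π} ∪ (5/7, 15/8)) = {3/5, 52/5, √7, 2⋅π} ∪ [5/7, 15/8]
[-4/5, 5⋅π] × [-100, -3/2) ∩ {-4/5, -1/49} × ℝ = {-4/5, -1/49} × [-100, -3/2)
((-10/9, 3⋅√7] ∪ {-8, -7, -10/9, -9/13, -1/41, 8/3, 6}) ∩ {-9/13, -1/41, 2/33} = {-9/13, -1/41, 2/33}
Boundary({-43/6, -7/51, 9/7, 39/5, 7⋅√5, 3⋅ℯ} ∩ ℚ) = {-43/6, -7/51, 9/7, 39/5}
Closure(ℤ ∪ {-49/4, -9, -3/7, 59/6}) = ℤ ∪ {-49/4, -3/7, 59/6}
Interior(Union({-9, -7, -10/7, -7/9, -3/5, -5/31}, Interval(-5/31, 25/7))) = Interval.open(-5/31, 25/7)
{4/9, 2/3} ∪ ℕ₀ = ℕ₀ ∪ {4/9, 2/3}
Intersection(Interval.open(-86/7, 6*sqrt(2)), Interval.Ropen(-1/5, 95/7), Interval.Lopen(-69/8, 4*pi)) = Interval.Ropen(-1/5, 6*sqrt(2))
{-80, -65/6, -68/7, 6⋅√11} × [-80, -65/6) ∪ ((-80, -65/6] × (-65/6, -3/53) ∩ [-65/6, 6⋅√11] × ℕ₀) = {-80, -65/6, -68/7, 6⋅√11} × [-80, -65/6)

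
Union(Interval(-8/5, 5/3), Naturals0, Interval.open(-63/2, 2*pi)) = Union(Interval.open(-63/2, 2*pi), Naturals0)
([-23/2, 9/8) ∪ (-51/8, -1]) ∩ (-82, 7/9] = [-23/2, 7/9]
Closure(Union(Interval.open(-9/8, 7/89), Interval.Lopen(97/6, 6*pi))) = Union(Interval(-9/8, 7/89), Interval(97/6, 6*pi))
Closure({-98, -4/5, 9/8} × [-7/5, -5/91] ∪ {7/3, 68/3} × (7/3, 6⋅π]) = ({-98, -4/5, 9/8} × [-7/5, -5/91]) ∪ ({7/3, 68/3} × [7/3, 6⋅π])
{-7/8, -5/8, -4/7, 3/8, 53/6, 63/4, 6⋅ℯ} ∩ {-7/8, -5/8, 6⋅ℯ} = {-7/8, -5/8, 6⋅ℯ}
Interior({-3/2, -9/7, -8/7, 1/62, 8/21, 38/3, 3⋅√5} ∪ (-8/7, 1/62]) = (-8/7, 1/62)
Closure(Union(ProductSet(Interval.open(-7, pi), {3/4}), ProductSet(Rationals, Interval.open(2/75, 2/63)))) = Union(ProductSet(Interval(-7, pi), {3/4}), ProductSet(Reals, Interval(2/75, 2/63)))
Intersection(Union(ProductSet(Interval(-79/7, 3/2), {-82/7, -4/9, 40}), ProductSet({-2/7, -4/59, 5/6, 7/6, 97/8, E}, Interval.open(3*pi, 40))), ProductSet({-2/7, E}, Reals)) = Union(ProductSet({-2/7}, {-82/7, -4/9, 40}), ProductSet({-2/7, E}, Interval.open(3*pi, 40)))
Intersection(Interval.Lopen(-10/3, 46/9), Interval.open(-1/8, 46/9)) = Interval.open(-1/8, 46/9)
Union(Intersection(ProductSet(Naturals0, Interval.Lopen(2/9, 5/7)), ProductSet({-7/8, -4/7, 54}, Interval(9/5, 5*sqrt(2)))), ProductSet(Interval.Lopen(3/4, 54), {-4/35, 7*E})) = ProductSet(Interval.Lopen(3/4, 54), {-4/35, 7*E})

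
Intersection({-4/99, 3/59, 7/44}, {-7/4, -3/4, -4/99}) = {-4/99}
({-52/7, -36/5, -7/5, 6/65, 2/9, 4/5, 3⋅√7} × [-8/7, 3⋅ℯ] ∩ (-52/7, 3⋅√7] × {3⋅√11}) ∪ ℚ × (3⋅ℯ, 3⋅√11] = ℚ × (3⋅ℯ, 3⋅√11]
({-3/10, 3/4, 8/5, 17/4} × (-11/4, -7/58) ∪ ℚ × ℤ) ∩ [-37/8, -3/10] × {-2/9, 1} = ({-3/10} × {-2/9}) ∪ ((ℚ ∩ [-37/8, -3/10]) × {1})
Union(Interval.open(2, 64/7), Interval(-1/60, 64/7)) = Interval(-1/60, 64/7)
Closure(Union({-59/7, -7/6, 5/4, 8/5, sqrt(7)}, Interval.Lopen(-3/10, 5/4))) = Union({-59/7, -7/6, 8/5, sqrt(7)}, Interval(-3/10, 5/4))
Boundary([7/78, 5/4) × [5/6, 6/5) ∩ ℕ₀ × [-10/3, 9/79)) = ∅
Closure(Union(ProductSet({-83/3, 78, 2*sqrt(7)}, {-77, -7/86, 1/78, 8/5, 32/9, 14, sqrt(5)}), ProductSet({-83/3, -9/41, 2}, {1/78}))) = Union(ProductSet({-83/3, -9/41, 2}, {1/78}), ProductSet({-83/3, 78, 2*sqrt(7)}, {-77, -7/86, 1/78, 8/5, 32/9, 14, sqrt(5)}))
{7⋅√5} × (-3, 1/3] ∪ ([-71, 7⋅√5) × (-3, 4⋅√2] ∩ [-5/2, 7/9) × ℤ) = ([-5/2, 7/9) × {-2, -1, …, 5}) ∪ ({7⋅√5} × (-3, 1/3])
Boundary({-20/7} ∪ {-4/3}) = {-20/7, -4/3}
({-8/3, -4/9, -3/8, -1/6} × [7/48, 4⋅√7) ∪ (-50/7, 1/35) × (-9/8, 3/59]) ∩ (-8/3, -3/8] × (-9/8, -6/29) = (-8/3, -3/8] × (-9/8, -6/29)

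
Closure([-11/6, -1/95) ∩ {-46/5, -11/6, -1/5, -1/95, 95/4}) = {-11/6, -1/5}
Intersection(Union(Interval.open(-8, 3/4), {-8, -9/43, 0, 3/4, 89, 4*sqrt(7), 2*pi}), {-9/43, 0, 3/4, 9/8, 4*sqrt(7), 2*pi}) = {-9/43, 0, 3/4, 4*sqrt(7), 2*pi}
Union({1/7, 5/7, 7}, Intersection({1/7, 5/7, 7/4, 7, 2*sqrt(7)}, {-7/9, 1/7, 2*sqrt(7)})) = {1/7, 5/7, 7, 2*sqrt(7)}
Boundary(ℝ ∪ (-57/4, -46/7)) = ∅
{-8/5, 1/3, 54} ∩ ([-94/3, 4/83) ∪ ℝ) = {-8/5, 1/3, 54}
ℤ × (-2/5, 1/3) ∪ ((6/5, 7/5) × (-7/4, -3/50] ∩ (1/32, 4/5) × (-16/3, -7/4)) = ℤ × (-2/5, 1/3)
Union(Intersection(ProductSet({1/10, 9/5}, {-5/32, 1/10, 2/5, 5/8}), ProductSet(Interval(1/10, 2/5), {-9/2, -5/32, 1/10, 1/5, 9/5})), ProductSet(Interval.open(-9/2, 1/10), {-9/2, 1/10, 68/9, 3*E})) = Union(ProductSet({1/10}, {-5/32, 1/10}), ProductSet(Interval.open(-9/2, 1/10), {-9/2, 1/10, 68/9, 3*E}))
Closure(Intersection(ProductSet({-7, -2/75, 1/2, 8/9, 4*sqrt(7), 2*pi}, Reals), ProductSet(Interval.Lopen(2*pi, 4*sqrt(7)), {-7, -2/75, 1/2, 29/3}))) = ProductSet({4*sqrt(7)}, {-7, -2/75, 1/2, 29/3})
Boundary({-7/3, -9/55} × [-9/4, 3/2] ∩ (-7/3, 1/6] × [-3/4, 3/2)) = {-9/55} × [-3/4, 3/2]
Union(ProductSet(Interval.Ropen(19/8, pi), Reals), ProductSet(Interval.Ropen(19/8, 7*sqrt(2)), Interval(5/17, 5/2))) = Union(ProductSet(Interval.Ropen(19/8, 7*sqrt(2)), Interval(5/17, 5/2)), ProductSet(Interval.Ropen(19/8, pi), Reals))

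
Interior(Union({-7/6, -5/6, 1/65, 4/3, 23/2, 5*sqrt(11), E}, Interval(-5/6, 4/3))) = Interval.open(-5/6, 4/3)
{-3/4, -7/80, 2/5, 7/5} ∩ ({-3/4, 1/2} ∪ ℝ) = {-3/4, -7/80, 2/5, 7/5}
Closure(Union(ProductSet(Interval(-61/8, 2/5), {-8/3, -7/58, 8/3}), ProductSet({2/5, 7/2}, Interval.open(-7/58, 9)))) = Union(ProductSet({2/5, 7/2}, Interval(-7/58, 9)), ProductSet(Interval(-61/8, 2/5), {-8/3, -7/58, 8/3}))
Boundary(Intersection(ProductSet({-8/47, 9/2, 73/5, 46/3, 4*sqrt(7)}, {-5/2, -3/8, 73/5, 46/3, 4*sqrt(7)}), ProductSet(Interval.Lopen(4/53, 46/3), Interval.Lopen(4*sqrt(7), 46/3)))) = ProductSet({9/2, 73/5, 46/3, 4*sqrt(7)}, {73/5, 46/3})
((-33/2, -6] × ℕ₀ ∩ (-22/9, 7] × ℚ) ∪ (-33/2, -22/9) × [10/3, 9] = (-33/2, -22/9) × [10/3, 9]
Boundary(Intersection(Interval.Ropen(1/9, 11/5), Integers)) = Range(1, 3, 1)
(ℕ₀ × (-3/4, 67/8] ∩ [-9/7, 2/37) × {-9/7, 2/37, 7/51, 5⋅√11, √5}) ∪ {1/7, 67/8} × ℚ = ({1/7, 67/8} × ℚ) ∪ ({0} × {2/37, 7/51, √5})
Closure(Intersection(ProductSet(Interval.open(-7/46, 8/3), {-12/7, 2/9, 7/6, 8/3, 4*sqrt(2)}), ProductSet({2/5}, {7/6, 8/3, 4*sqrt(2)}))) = ProductSet({2/5}, {7/6, 8/3, 4*sqrt(2)})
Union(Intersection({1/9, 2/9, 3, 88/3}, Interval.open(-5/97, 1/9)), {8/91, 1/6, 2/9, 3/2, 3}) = {8/91, 1/6, 2/9, 3/2, 3}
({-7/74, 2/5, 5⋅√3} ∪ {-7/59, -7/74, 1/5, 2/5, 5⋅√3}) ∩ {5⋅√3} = {5⋅√3}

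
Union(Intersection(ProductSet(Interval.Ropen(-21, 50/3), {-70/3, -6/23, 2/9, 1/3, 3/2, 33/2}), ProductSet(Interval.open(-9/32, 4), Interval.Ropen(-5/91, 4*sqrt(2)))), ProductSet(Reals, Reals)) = ProductSet(Reals, Reals)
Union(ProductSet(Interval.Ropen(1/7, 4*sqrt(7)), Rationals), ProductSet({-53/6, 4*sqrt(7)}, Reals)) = Union(ProductSet({-53/6, 4*sqrt(7)}, Reals), ProductSet(Interval.Ropen(1/7, 4*sqrt(7)), Rationals))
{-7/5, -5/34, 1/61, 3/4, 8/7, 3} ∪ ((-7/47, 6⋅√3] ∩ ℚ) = {-7/5} ∪ (ℚ ∩ (-7/47, 6⋅√3])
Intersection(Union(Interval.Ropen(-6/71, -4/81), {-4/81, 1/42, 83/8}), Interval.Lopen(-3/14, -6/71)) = {-6/71}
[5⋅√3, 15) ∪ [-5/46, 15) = [-5/46, 15)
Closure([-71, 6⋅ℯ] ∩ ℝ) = [-71, 6⋅ℯ]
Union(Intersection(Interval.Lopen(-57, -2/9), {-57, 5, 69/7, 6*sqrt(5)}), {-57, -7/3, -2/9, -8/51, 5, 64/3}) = {-57, -7/3, -2/9, -8/51, 5, 64/3}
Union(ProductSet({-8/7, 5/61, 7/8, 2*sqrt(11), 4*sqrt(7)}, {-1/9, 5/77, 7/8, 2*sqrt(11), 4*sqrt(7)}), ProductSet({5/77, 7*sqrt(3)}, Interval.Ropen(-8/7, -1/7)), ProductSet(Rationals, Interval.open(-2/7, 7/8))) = Union(ProductSet({5/77, 7*sqrt(3)}, Interval.Ropen(-8/7, -1/7)), ProductSet({-8/7, 5/61, 7/8, 2*sqrt(11), 4*sqrt(7)}, {-1/9, 5/77, 7/8, 2*sqrt(11), 4*sqrt(7)}), ProductSet(Rationals, Interval.open(-2/7, 7/8)))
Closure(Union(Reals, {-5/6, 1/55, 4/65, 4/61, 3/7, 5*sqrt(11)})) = Reals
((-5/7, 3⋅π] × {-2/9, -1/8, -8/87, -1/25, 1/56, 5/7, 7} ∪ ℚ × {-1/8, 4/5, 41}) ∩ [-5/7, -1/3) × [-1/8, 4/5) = ((ℚ ∩ [-5/7, -1/3)) × {-1/8}) ∪ ((-5/7, -1/3) × {-1/8, -8/87, -1/25, 1/56, 5/7})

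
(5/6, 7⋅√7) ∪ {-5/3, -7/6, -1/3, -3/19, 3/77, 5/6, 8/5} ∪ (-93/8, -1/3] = (-93/8, -1/3] ∪ {-3/19, 3/77} ∪ [5/6, 7⋅√7)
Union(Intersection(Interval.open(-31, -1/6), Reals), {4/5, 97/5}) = Union({4/5, 97/5}, Interval.open(-31, -1/6))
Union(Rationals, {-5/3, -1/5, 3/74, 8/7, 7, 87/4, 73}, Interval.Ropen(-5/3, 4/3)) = Union(Interval(-5/3, 4/3), Rationals)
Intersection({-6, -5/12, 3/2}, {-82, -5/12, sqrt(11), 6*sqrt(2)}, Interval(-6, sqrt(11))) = {-5/12}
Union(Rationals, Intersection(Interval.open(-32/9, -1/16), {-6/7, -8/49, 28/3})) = Rationals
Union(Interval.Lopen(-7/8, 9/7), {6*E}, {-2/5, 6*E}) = Union({6*E}, Interval.Lopen(-7/8, 9/7))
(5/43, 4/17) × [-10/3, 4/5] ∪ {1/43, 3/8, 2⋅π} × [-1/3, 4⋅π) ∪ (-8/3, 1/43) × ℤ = ((-8/3, 1/43) × ℤ) ∪ ((5/43, 4/17) × [-10/3, 4/5]) ∪ ({1/43, 3/8, 2⋅π} × [-1/3, 4⋅π))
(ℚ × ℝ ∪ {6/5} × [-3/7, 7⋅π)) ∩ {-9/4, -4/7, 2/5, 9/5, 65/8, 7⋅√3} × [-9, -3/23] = {-9/4, -4/7, 2/5, 9/5, 65/8} × [-9, -3/23]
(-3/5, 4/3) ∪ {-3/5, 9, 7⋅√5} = [-3/5, 4/3) ∪ {9, 7⋅√5}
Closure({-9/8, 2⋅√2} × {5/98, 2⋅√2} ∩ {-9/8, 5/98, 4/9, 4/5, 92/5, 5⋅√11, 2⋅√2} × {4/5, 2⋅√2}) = {-9/8, 2⋅√2} × {2⋅√2}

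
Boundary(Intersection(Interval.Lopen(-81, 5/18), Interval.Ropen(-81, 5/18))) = {-81, 5/18}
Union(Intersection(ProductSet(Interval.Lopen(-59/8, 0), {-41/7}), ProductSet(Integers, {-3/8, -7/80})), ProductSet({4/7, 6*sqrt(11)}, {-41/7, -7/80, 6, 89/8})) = ProductSet({4/7, 6*sqrt(11)}, {-41/7, -7/80, 6, 89/8})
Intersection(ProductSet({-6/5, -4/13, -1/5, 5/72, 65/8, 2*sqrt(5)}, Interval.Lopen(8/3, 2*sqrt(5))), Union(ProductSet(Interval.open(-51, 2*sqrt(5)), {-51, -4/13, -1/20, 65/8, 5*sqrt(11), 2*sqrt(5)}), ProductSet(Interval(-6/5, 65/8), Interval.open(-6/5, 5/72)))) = ProductSet({-6/5, -4/13, -1/5, 5/72}, {2*sqrt(5)})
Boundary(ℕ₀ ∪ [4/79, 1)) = {4/79} ∪ (ℕ₀ \ (4/79, 1))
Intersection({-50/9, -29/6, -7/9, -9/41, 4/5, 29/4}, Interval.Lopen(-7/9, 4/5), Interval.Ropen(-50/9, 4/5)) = {-9/41}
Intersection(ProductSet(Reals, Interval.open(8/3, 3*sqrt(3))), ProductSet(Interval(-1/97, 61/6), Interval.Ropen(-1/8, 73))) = ProductSet(Interval(-1/97, 61/6), Interval.open(8/3, 3*sqrt(3)))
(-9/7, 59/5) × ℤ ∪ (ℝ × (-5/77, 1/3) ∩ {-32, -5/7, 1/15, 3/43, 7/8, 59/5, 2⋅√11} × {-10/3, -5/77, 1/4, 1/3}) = ((-9/7, 59/5) × ℤ) ∪ ({-32, -5/7, 1/15, 3/43, 7/8, 59/5, 2⋅√11} × {1/4})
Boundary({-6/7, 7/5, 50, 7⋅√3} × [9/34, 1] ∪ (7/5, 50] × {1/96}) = ([7/5, 50] × {1/96}) ∪ ({-6/7, 7/5, 50, 7⋅√3} × [9/34, 1])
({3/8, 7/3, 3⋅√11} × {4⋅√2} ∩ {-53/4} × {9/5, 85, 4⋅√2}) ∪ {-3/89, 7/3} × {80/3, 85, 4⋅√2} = {-3/89, 7/3} × {80/3, 85, 4⋅√2}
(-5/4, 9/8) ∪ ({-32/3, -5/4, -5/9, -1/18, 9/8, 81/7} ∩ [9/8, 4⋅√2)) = (-5/4, 9/8]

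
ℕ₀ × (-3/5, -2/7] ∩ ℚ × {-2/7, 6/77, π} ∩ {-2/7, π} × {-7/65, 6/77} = ∅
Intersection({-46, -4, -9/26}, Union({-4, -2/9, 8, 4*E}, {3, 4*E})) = {-4}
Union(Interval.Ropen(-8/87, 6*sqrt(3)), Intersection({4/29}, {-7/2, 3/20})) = Interval.Ropen(-8/87, 6*sqrt(3))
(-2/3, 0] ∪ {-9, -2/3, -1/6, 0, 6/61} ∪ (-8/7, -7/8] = {-9, 6/61} ∪ (-8/7, -7/8] ∪ [-2/3, 0]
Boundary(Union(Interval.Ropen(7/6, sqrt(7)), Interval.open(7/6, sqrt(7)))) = {7/6, sqrt(7)}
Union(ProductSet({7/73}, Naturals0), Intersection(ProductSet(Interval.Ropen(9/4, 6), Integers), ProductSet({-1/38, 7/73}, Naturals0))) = ProductSet({7/73}, Naturals0)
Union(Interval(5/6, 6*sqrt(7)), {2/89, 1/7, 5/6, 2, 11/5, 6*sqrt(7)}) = Union({2/89, 1/7}, Interval(5/6, 6*sqrt(7)))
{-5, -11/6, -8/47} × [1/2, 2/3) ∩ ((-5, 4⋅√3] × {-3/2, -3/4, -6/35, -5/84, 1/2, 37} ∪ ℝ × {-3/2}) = {-11/6, -8/47} × {1/2}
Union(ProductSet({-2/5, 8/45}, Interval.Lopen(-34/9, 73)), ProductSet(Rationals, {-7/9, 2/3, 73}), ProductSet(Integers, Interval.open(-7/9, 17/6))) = Union(ProductSet({-2/5, 8/45}, Interval.Lopen(-34/9, 73)), ProductSet(Integers, Interval.open(-7/9, 17/6)), ProductSet(Rationals, {-7/9, 2/3, 73}))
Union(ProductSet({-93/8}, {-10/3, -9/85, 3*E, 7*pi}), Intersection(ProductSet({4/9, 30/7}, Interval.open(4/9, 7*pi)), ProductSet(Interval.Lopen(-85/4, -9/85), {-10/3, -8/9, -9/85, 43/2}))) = ProductSet({-93/8}, {-10/3, -9/85, 3*E, 7*pi})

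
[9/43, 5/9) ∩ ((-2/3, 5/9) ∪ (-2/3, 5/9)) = [9/43, 5/9)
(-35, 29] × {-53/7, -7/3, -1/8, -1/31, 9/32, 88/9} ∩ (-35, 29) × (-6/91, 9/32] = (-35, 29) × {-1/31, 9/32}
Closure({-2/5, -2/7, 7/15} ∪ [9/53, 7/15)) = {-2/5, -2/7} ∪ [9/53, 7/15]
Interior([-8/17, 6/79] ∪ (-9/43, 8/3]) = (-8/17, 8/3)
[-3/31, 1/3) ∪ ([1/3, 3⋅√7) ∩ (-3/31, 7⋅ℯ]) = [-3/31, 3⋅√7)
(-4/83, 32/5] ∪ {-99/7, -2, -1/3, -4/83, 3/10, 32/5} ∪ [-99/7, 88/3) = [-99/7, 88/3)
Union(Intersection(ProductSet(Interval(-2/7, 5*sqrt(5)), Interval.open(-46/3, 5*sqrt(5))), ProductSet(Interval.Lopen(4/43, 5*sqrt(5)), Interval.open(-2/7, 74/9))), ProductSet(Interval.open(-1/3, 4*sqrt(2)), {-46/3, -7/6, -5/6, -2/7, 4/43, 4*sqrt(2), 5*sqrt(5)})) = Union(ProductSet(Interval.open(-1/3, 4*sqrt(2)), {-46/3, -7/6, -5/6, -2/7, 4/43, 4*sqrt(2), 5*sqrt(5)}), ProductSet(Interval.Lopen(4/43, 5*sqrt(5)), Interval.open(-2/7, 74/9)))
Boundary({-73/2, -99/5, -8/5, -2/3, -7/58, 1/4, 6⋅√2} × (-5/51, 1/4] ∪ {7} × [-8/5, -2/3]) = ({7} × [-8/5, -2/3]) ∪ ({-73/2, -99/5, -8/5, -2/3, -7/58, 1/4, 6⋅√2} × [-5/51, 1/4])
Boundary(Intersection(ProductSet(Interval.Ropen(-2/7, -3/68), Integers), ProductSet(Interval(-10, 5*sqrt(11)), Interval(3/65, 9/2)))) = ProductSet(Interval(-2/7, -3/68), Range(1, 5, 1))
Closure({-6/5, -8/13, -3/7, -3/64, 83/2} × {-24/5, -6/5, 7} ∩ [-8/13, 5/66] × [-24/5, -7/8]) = {-8/13, -3/7, -3/64} × {-24/5, -6/5}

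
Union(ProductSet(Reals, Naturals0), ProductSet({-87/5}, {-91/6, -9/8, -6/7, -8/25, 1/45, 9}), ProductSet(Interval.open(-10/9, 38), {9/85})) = Union(ProductSet({-87/5}, {-91/6, -9/8, -6/7, -8/25, 1/45, 9}), ProductSet(Interval.open(-10/9, 38), {9/85}), ProductSet(Reals, Naturals0))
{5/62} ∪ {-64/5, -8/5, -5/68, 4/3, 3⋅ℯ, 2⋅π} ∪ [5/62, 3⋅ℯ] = {-64/5, -8/5, -5/68} ∪ [5/62, 3⋅ℯ]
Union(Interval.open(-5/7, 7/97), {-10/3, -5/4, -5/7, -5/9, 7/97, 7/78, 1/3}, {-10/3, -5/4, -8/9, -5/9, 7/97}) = Union({-10/3, -5/4, -8/9, 7/78, 1/3}, Interval(-5/7, 7/97))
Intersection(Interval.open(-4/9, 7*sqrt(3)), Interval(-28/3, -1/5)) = Interval.Lopen(-4/9, -1/5)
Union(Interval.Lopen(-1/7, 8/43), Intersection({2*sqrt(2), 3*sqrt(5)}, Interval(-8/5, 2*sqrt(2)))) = Union({2*sqrt(2)}, Interval.Lopen(-1/7, 8/43))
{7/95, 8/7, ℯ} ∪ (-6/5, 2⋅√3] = (-6/5, 2⋅√3]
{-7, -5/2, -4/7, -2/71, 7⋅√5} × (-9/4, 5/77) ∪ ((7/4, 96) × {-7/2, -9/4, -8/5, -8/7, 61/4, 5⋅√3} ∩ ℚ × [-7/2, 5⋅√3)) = ((ℚ ∩ (7/4, 96)) × {-7/2, -9/4, -8/5, -8/7}) ∪ ({-7, -5/2, -4/7, -2/71, 7⋅√5} × (-9/4, 5/77))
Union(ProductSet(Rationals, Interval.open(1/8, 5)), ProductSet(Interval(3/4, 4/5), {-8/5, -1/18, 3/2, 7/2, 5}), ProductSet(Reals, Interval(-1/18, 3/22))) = Union(ProductSet(Interval(3/4, 4/5), {-8/5, -1/18, 3/2, 7/2, 5}), ProductSet(Rationals, Interval.open(1/8, 5)), ProductSet(Reals, Interval(-1/18, 3/22)))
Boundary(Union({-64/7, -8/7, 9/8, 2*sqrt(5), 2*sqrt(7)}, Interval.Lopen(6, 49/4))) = {-64/7, -8/7, 9/8, 6, 49/4, 2*sqrt(5), 2*sqrt(7)}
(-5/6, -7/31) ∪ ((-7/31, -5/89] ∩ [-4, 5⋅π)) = (-5/6, -7/31) ∪ (-7/31, -5/89]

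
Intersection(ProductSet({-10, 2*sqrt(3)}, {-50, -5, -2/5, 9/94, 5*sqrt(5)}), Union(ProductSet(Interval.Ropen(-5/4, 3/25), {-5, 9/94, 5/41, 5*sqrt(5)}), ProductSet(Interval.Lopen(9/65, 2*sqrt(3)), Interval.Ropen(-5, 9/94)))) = ProductSet({2*sqrt(3)}, {-5, -2/5})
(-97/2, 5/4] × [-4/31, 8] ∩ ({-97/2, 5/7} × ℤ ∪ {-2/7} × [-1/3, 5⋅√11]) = ({5/7} × {0, 1, …, 8}) ∪ ({-2/7} × [-4/31, 8])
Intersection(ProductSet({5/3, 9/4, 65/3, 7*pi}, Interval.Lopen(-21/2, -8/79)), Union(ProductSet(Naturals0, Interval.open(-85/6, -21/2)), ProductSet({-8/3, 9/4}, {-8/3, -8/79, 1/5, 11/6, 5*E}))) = ProductSet({9/4}, {-8/3, -8/79})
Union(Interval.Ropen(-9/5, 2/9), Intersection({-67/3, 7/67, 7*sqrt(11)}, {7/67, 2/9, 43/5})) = Interval.Ropen(-9/5, 2/9)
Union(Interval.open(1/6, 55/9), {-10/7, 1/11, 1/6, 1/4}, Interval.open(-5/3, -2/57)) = Union({1/11}, Interval.open(-5/3, -2/57), Interval.Ropen(1/6, 55/9))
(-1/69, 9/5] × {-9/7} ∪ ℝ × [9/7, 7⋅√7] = ((-1/69, 9/5] × {-9/7}) ∪ (ℝ × [9/7, 7⋅√7])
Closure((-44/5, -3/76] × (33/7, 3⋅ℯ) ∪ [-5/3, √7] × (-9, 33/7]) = ({-44/5, -3/76} × [33/7, 3⋅ℯ]) ∪ ([-44/5, -3/76] × {33/7, 3⋅ℯ}) ∪ ((-44/5, -3/76] × (33/7, 3⋅ℯ)) ∪ ([-5/3, √7] × [-9, 33/7])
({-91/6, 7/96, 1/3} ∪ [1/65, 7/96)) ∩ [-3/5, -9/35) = ∅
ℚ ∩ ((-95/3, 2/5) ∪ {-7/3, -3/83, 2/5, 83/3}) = {83/3} ∪ (ℚ ∩ (-95/3, 2/5])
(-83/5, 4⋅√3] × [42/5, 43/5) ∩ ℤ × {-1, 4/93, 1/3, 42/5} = {-16, -15, …, 6} × {42/5}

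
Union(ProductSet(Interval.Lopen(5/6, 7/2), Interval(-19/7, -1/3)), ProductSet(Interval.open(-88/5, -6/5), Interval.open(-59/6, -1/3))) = Union(ProductSet(Interval.open(-88/5, -6/5), Interval.open(-59/6, -1/3)), ProductSet(Interval.Lopen(5/6, 7/2), Interval(-19/7, -1/3)))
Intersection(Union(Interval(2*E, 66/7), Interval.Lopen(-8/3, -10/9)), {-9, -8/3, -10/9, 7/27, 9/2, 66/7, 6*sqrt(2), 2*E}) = {-10/9, 66/7, 6*sqrt(2), 2*E}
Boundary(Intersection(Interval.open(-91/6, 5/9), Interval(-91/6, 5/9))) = {-91/6, 5/9}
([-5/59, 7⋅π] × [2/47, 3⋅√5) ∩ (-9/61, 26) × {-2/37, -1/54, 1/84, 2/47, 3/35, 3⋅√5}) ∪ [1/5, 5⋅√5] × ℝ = ([-5/59, 7⋅π] × {2/47, 3/35}) ∪ ([1/5, 5⋅√5] × ℝ)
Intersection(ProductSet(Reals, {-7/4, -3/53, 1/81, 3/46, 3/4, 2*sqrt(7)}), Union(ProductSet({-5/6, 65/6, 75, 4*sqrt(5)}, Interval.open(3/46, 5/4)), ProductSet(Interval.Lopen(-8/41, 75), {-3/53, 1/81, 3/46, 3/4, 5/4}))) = Union(ProductSet({-5/6, 65/6, 75, 4*sqrt(5)}, {3/4}), ProductSet(Interval.Lopen(-8/41, 75), {-3/53, 1/81, 3/46, 3/4}))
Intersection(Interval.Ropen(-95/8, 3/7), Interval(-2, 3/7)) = Interval.Ropen(-2, 3/7)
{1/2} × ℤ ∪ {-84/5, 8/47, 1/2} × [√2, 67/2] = ({1/2} × ℤ) ∪ ({-84/5, 8/47, 1/2} × [√2, 67/2])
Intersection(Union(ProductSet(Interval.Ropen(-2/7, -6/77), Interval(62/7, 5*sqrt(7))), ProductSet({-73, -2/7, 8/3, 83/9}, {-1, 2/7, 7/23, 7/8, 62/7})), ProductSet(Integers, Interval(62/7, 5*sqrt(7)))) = ProductSet({-73}, {62/7})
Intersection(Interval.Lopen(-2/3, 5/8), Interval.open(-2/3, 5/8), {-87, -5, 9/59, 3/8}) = {9/59, 3/8}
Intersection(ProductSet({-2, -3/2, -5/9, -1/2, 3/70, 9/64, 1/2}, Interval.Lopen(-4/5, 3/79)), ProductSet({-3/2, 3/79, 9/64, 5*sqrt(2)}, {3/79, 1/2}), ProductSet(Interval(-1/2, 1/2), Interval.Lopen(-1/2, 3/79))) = ProductSet({9/64}, {3/79})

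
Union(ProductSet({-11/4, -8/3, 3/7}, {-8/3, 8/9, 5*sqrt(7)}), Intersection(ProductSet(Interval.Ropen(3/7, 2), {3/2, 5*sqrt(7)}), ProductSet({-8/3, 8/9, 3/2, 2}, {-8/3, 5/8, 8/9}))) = ProductSet({-11/4, -8/3, 3/7}, {-8/3, 8/9, 5*sqrt(7)})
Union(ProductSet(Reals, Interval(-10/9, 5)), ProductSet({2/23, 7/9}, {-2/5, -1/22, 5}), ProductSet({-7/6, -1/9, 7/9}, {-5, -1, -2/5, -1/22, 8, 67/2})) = Union(ProductSet({-7/6, -1/9, 7/9}, {-5, -1, -2/5, -1/22, 8, 67/2}), ProductSet(Reals, Interval(-10/9, 5)))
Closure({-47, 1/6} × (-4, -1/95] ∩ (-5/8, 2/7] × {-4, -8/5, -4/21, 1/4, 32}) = {1/6} × {-8/5, -4/21}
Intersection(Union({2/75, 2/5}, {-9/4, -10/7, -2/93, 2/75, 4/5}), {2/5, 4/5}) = {2/5, 4/5}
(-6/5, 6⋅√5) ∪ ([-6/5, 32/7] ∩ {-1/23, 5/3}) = (-6/5, 6⋅√5)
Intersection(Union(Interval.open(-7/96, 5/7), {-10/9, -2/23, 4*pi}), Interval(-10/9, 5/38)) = Union({-10/9, -2/23}, Interval.Lopen(-7/96, 5/38))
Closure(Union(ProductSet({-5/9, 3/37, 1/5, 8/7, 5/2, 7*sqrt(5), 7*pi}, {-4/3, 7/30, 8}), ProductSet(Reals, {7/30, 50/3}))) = Union(ProductSet({-5/9, 3/37, 1/5, 8/7, 5/2, 7*sqrt(5), 7*pi}, {-4/3, 7/30, 8}), ProductSet(Reals, {7/30, 50/3}))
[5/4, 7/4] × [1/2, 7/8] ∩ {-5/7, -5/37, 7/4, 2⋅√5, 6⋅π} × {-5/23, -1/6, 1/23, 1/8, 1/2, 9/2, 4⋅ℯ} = {7/4} × {1/2}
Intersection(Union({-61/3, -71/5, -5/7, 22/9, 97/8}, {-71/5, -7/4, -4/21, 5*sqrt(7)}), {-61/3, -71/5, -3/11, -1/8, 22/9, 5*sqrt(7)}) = {-61/3, -71/5, 22/9, 5*sqrt(7)}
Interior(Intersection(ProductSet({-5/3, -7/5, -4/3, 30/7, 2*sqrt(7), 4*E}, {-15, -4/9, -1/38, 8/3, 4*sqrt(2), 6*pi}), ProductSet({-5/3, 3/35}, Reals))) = EmptySet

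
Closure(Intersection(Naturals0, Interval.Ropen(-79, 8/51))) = Range(0, 1, 1)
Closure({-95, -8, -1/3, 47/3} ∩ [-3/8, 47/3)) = {-1/3}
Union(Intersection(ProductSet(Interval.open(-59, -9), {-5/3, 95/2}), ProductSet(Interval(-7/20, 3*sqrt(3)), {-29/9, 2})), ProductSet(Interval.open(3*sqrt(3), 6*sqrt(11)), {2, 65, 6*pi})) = ProductSet(Interval.open(3*sqrt(3), 6*sqrt(11)), {2, 65, 6*pi})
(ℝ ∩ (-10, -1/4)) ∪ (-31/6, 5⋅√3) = (-10, 5⋅√3)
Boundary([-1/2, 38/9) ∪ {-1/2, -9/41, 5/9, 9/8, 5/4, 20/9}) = {-1/2, 38/9}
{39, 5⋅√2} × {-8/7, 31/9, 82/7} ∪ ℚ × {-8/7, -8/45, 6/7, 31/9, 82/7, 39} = (ℚ × {-8/7, -8/45, 6/7, 31/9, 82/7, 39}) ∪ ({39, 5⋅√2} × {-8/7, 31/9, 82/7})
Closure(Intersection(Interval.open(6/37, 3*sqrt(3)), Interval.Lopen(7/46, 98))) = Interval(6/37, 3*sqrt(3))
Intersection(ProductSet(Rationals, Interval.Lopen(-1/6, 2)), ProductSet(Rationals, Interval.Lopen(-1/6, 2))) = ProductSet(Rationals, Interval.Lopen(-1/6, 2))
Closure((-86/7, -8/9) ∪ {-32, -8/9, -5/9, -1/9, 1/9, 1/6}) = {-32, -5/9, -1/9, 1/9, 1/6} ∪ [-86/7, -8/9]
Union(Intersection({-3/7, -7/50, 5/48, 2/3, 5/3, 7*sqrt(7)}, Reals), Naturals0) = Union({-3/7, -7/50, 5/48, 2/3, 5/3, 7*sqrt(7)}, Naturals0)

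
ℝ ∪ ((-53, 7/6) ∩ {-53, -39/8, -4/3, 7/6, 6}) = ℝ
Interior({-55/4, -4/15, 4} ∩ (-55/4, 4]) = ∅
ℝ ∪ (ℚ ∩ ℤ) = ℝ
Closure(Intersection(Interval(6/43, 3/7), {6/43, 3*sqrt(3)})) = {6/43}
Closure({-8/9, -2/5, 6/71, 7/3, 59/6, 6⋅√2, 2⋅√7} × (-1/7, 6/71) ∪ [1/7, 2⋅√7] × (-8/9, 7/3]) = ([1/7, 2⋅√7] × [-8/9, 7/3]) ∪ ({-8/9, -2/5, 6/71, 59/6, 6⋅√2, 2⋅√7} × [-1/7, 6/71]) ∪ ({-8/9, -2/5, 6/71, 7/3, 59/6, 6⋅√2, 2⋅√7} × (-1/7, 6/71))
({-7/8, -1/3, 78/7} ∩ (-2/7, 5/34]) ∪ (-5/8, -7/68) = (-5/8, -7/68)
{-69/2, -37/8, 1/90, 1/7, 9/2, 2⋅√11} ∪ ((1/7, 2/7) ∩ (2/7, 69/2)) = {-69/2, -37/8, 1/90, 1/7, 9/2, 2⋅√11}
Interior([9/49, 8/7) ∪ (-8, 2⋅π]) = (-8, 2⋅π)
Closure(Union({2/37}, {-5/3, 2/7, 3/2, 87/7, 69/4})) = {-5/3, 2/37, 2/7, 3/2, 87/7, 69/4}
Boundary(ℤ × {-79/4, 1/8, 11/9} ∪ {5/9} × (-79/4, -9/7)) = (ℤ × {-79/4, 1/8, 11/9}) ∪ ({5/9} × [-79/4, -9/7])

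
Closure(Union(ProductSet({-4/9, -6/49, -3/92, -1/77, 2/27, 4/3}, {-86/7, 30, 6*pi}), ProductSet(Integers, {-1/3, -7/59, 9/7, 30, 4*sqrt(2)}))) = Union(ProductSet({-4/9, -6/49, -3/92, -1/77, 2/27, 4/3}, {-86/7, 30, 6*pi}), ProductSet(Integers, {-1/3, -7/59, 9/7, 30, 4*sqrt(2)}))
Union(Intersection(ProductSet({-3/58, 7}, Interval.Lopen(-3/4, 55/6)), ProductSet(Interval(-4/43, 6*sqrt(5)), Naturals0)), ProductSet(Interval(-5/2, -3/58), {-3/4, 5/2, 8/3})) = Union(ProductSet({-3/58, 7}, Range(0, 10, 1)), ProductSet(Interval(-5/2, -3/58), {-3/4, 5/2, 8/3}))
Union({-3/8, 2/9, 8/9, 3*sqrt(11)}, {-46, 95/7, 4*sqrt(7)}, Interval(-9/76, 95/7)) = Union({-46, -3/8}, Interval(-9/76, 95/7))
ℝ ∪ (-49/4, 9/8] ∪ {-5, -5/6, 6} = (-∞, ∞)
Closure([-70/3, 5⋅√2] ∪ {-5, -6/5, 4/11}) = [-70/3, 5⋅√2]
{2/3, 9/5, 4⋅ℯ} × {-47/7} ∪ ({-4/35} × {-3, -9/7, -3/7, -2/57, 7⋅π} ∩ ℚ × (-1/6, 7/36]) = ({-4/35} × {-2/57}) ∪ ({2/3, 9/5, 4⋅ℯ} × {-47/7})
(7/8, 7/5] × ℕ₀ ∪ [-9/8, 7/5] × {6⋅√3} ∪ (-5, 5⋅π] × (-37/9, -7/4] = ((7/8, 7/5] × ℕ₀) ∪ ([-9/8, 7/5] × {6⋅√3}) ∪ ((-5, 5⋅π] × (-37/9, -7/4])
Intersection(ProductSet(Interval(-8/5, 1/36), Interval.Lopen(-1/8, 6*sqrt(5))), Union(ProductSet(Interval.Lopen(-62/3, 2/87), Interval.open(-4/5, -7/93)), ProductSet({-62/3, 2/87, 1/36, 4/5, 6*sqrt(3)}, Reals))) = Union(ProductSet({2/87, 1/36}, Interval.Lopen(-1/8, 6*sqrt(5))), ProductSet(Interval(-8/5, 2/87), Interval.open(-1/8, -7/93)))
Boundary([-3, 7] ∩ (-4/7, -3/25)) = {-4/7, -3/25}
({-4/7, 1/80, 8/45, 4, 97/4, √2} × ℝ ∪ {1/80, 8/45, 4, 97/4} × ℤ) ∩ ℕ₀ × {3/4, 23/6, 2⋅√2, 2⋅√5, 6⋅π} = {4} × {3/4, 23/6, 2⋅√2, 2⋅√5, 6⋅π}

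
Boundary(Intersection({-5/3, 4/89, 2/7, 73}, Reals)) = {-5/3, 4/89, 2/7, 73}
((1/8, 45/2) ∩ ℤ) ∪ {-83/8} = {-83/8} ∪ {1, 2, …, 22}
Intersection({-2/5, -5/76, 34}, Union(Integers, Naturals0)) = {34}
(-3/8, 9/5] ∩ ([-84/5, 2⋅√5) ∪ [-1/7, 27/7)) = (-3/8, 9/5]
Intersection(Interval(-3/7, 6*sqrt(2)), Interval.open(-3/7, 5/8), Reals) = Interval.open(-3/7, 5/8)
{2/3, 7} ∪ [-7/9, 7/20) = [-7/9, 7/20) ∪ {2/3, 7}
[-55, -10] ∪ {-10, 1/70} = [-55, -10] ∪ {1/70}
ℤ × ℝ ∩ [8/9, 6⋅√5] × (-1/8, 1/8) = {1, 2, …, 13} × (-1/8, 1/8)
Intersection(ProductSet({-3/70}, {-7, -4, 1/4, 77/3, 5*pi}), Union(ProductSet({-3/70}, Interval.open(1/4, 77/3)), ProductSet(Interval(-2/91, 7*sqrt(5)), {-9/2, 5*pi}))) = ProductSet({-3/70}, {5*pi})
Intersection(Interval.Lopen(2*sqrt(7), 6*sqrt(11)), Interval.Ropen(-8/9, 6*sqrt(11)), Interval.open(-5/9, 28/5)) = Interval.open(2*sqrt(7), 28/5)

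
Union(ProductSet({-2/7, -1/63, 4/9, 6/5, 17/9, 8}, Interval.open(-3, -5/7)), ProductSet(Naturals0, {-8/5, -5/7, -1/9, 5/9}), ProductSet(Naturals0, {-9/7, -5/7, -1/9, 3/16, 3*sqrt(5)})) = Union(ProductSet({-2/7, -1/63, 4/9, 6/5, 17/9, 8}, Interval.open(-3, -5/7)), ProductSet(Naturals0, {-8/5, -9/7, -5/7, -1/9, 3/16, 5/9, 3*sqrt(5)}))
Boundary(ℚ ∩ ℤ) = ℤ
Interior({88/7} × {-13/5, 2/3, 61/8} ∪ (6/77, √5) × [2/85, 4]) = (6/77, √5) × (2/85, 4)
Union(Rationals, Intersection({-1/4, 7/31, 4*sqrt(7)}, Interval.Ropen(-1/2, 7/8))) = Rationals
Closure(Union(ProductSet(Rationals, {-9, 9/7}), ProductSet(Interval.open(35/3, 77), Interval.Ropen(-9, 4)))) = Union(ProductSet({35/3, 77}, Interval(-9, 4)), ProductSet(Interval(35/3, 77), {-9, 4}), ProductSet(Interval.open(35/3, 77), Interval.Ropen(-9, 4)), ProductSet(Reals, {-9}), ProductSet(Union(Interval(-oo, 35/3), Interval(77, oo), Rationals), {-9, 9/7}))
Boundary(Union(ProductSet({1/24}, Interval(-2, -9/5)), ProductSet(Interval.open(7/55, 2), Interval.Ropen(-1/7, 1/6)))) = Union(ProductSet({1/24}, Interval(-2, -9/5)), ProductSet({7/55, 2}, Interval(-1/7, 1/6)), ProductSet(Interval(7/55, 2), {-1/7, 1/6}))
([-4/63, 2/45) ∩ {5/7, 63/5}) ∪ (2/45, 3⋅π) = (2/45, 3⋅π)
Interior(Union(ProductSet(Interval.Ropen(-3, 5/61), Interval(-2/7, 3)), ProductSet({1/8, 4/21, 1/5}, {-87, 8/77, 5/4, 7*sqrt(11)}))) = ProductSet(Interval.open(-3, 5/61), Interval.open(-2/7, 3))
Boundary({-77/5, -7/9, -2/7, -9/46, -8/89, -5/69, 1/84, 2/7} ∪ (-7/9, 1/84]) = {-77/5, -7/9, 1/84, 2/7}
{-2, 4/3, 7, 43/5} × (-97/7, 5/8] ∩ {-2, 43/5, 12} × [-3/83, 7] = {-2, 43/5} × [-3/83, 5/8]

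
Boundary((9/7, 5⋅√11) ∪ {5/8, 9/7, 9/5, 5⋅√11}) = {5/8, 9/7, 5⋅√11}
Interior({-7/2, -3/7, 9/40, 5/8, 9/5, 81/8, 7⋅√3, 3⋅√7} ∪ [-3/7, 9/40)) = (-3/7, 9/40)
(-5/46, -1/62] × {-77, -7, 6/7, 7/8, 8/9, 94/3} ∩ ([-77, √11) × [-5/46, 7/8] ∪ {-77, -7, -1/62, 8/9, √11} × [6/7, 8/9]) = ({-1/62} × {6/7, 7/8, 8/9}) ∪ ((-5/46, -1/62] × {6/7, 7/8})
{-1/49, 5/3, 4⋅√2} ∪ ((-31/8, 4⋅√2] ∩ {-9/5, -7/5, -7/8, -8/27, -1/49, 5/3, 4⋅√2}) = {-9/5, -7/5, -7/8, -8/27, -1/49, 5/3, 4⋅√2}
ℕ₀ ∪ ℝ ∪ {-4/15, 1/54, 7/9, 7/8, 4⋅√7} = ℝ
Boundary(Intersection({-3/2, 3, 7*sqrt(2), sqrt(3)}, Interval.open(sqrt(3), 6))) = {3}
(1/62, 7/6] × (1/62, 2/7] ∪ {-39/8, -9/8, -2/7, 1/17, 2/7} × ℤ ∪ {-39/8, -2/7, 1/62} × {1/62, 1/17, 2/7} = ({-39/8, -9/8, -2/7, 1/17, 2/7} × ℤ) ∪ ({-39/8, -2/7, 1/62} × {1/62, 1/17, 2/7}) ∪ ((1/62, 7/6] × (1/62, 2/7])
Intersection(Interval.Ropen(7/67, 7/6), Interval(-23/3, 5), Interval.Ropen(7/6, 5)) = EmptySet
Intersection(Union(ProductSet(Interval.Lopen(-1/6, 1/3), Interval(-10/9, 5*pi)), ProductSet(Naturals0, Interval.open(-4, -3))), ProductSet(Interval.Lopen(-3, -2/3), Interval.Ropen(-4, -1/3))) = EmptySet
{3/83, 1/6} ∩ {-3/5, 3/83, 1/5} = {3/83}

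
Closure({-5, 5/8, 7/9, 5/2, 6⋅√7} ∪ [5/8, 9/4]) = {-5, 5/2, 6⋅√7} ∪ [5/8, 9/4]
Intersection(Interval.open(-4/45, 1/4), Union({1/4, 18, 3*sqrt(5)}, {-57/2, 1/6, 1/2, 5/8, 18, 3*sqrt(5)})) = {1/6}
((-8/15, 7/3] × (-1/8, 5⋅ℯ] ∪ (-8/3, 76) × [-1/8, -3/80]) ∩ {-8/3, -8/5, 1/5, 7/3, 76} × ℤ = {1/5, 7/3} × {0, 1, …, 13}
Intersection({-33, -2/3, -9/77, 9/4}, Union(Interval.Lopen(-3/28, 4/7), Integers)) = {-33}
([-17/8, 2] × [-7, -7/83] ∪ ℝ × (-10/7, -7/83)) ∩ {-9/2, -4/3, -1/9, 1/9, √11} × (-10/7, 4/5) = ({-4/3, -1/9, 1/9} × (-10/7, -7/83]) ∪ ({-9/2, -4/3, -1/9, 1/9, √11} × (-10/7, -7/83))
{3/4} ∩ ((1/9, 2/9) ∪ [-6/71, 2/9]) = ∅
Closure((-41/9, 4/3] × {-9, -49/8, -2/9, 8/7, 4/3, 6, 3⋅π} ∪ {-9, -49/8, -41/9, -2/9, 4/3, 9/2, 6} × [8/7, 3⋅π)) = ({-9, -49/8, -41/9, -2/9, 4/3, 9/2, 6} × [8/7, 3⋅π]) ∪ ([-41/9, 4/3] × {-9, -49/8, -2/9, 8/7, 4/3, 6, 3⋅π})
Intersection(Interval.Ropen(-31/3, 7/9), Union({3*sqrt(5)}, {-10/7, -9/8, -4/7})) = {-10/7, -9/8, -4/7}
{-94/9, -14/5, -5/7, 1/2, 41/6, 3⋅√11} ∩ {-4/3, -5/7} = {-5/7}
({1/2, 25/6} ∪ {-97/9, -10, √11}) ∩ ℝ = {-97/9, -10, 1/2, 25/6, √11}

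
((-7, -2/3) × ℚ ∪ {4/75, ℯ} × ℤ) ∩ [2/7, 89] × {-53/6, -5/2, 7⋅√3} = ∅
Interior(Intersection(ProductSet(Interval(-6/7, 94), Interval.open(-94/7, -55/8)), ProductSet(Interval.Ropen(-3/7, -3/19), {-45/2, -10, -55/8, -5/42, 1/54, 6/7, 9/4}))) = EmptySet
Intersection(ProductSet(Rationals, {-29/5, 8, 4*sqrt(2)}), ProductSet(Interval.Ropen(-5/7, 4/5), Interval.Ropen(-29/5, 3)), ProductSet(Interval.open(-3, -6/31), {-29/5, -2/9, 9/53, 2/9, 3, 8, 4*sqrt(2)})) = ProductSet(Intersection(Interval.Ropen(-5/7, -6/31), Rationals), {-29/5})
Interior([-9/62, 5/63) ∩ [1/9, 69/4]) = ∅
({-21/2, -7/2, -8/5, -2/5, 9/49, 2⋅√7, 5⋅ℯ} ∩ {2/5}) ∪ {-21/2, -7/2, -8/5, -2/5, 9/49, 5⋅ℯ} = {-21/2, -7/2, -8/5, -2/5, 9/49, 5⋅ℯ}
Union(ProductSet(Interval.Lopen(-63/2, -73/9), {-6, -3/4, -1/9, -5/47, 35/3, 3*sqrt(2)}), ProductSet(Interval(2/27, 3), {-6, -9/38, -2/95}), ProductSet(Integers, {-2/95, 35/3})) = Union(ProductSet(Integers, {-2/95, 35/3}), ProductSet(Interval.Lopen(-63/2, -73/9), {-6, -3/4, -1/9, -5/47, 35/3, 3*sqrt(2)}), ProductSet(Interval(2/27, 3), {-6, -9/38, -2/95}))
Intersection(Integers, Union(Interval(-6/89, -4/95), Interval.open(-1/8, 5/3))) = Range(0, 2, 1)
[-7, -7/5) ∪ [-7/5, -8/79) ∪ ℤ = ℤ ∪ [-7, -8/79)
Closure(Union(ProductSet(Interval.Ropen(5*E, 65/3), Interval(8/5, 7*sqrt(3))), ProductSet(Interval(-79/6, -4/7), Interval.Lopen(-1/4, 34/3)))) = Union(ProductSet(Interval(-79/6, -4/7), Interval(-1/4, 34/3)), ProductSet(Interval(5*E, 65/3), Interval(8/5, 7*sqrt(3))))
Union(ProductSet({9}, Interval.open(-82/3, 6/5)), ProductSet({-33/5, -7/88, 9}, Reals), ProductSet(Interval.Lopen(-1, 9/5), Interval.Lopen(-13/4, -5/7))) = Union(ProductSet({-33/5, -7/88, 9}, Reals), ProductSet(Interval.Lopen(-1, 9/5), Interval.Lopen(-13/4, -5/7)))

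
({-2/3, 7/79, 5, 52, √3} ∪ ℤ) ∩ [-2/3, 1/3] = {-2/3, 7/79} ∪ {0}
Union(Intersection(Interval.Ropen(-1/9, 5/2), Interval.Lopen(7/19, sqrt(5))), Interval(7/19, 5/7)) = Interval(7/19, sqrt(5))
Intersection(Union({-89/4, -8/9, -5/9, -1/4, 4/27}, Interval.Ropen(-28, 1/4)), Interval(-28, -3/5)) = Interval(-28, -3/5)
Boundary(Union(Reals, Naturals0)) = EmptySet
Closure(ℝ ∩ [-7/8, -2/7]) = [-7/8, -2/7]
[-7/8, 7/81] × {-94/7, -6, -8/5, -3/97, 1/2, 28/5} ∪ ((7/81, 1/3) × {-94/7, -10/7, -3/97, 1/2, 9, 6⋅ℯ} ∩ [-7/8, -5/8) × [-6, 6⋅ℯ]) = [-7/8, 7/81] × {-94/7, -6, -8/5, -3/97, 1/2, 28/5}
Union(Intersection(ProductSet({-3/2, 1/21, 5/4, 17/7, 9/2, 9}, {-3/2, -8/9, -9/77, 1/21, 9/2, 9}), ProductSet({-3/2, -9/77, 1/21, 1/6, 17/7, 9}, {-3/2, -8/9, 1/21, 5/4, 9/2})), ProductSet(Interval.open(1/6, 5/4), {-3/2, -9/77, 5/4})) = Union(ProductSet({-3/2, 1/21, 17/7, 9}, {-3/2, -8/9, 1/21, 9/2}), ProductSet(Interval.open(1/6, 5/4), {-3/2, -9/77, 5/4}))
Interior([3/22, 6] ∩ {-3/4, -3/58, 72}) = ∅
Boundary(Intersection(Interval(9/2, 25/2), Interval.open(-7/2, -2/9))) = EmptySet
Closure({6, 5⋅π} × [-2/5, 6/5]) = {6, 5⋅π} × [-2/5, 6/5]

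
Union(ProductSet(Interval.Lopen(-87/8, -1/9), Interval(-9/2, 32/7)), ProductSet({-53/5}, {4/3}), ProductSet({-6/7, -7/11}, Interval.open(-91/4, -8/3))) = Union(ProductSet({-6/7, -7/11}, Interval.open(-91/4, -8/3)), ProductSet(Interval.Lopen(-87/8, -1/9), Interval(-9/2, 32/7)))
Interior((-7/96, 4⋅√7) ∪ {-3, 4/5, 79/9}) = (-7/96, 4⋅√7)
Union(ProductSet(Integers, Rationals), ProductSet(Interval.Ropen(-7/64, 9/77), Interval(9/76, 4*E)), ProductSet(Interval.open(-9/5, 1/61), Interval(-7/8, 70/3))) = Union(ProductSet(Integers, Rationals), ProductSet(Interval.open(-9/5, 1/61), Interval(-7/8, 70/3)), ProductSet(Interval.Ropen(-7/64, 9/77), Interval(9/76, 4*E)))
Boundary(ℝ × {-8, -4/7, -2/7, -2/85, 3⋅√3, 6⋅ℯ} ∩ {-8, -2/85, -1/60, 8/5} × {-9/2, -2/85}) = {-8, -2/85, -1/60, 8/5} × {-2/85}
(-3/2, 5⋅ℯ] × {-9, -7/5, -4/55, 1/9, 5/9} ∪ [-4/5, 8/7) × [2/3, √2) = ([-4/5, 8/7) × [2/3, √2)) ∪ ((-3/2, 5⋅ℯ] × {-9, -7/5, -4/55, 1/9, 5/9})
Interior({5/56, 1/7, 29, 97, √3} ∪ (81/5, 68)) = (81/5, 68)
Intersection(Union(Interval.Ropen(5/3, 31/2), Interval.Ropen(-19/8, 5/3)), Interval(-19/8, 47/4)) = Interval(-19/8, 47/4)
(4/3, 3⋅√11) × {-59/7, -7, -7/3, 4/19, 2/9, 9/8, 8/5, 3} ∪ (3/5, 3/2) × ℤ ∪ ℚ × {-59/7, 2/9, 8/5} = (ℚ × {-59/7, 2/9, 8/5}) ∪ ((3/5, 3/2) × ℤ) ∪ ((4/3, 3⋅√11) × {-59/7, -7, -7/3, 4/19, 2/9, 9/8, 8/5, 3})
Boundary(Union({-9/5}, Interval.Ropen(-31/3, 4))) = {-31/3, 4}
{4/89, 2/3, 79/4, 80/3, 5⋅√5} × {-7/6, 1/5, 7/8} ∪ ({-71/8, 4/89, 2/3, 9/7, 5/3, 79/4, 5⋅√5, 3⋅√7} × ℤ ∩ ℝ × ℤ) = ({4/89, 2/3, 79/4, 80/3, 5⋅√5} × {-7/6, 1/5, 7/8}) ∪ ({-71/8, 4/89, 2/3, 9/7, 5/3, 79/4, 5⋅√5, 3⋅√7} × ℤ)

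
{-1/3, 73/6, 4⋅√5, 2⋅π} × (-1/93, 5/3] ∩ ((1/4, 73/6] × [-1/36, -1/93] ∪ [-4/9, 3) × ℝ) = {-1/3} × (-1/93, 5/3]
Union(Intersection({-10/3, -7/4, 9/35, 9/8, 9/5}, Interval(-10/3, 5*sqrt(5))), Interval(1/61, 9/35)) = Union({-10/3, -7/4, 9/8, 9/5}, Interval(1/61, 9/35))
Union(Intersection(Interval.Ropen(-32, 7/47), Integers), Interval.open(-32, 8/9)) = Union(Interval.Ropen(-32, 8/9), Range(-32, 1, 1))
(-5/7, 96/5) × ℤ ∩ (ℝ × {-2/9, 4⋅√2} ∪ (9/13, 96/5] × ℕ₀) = (9/13, 96/5) × ℕ₀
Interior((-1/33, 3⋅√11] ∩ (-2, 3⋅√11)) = (-1/33, 3⋅√11)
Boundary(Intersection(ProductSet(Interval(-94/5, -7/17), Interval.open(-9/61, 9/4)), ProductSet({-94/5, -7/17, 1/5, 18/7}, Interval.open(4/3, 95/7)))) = ProductSet({-94/5, -7/17}, Interval(4/3, 9/4))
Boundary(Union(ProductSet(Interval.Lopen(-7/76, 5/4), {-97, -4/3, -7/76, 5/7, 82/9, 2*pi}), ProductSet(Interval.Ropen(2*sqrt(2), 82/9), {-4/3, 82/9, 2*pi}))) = Union(ProductSet(Interval(-7/76, 5/4), {-97, -4/3, -7/76, 5/7, 82/9, 2*pi}), ProductSet(Interval(2*sqrt(2), 82/9), {-4/3, 82/9, 2*pi}))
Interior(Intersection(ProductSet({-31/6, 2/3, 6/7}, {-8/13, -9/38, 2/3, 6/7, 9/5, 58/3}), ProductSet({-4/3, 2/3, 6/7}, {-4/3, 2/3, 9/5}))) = EmptySet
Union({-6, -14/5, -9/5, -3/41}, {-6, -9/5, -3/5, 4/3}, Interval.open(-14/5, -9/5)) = Union({-6, -3/5, -3/41, 4/3}, Interval(-14/5, -9/5))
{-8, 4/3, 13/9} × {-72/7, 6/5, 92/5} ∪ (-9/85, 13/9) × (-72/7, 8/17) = ({-8, 4/3, 13/9} × {-72/7, 6/5, 92/5}) ∪ ((-9/85, 13/9) × (-72/7, 8/17))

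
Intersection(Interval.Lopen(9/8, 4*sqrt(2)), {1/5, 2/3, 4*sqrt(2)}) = {4*sqrt(2)}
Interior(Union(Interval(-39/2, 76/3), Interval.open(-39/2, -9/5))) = Interval.open(-39/2, 76/3)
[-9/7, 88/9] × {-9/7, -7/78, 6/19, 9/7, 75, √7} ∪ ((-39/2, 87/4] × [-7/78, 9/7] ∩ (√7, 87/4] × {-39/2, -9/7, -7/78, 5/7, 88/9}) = ((√7, 87/4] × {-7/78, 5/7}) ∪ ([-9/7, 88/9] × {-9/7, -7/78, 6/19, 9/7, 75, √7})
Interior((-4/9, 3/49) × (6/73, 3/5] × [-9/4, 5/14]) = (-4/9, 3/49) × (6/73, 3/5) × (-9/4, 5/14)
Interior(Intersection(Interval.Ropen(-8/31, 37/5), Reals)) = Interval.open(-8/31, 37/5)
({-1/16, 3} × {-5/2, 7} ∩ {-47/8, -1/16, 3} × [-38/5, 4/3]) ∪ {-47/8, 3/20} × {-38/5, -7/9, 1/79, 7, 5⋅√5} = ({-1/16, 3} × {-5/2}) ∪ ({-47/8, 3/20} × {-38/5, -7/9, 1/79, 7, 5⋅√5})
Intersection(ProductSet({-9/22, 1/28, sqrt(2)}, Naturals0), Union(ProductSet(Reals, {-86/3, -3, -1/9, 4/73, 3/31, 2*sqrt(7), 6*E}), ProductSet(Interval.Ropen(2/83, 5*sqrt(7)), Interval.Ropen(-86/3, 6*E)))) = ProductSet({1/28, sqrt(2)}, Range(0, 17, 1))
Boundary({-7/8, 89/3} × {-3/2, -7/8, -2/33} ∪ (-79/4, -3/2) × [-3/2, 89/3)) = ({-7/8, 89/3} × {-3/2, -7/8, -2/33}) ∪ ({-79/4, -3/2} × [-3/2, 89/3]) ∪ ([-79/4, -3/2] × {-3/2, 89/3})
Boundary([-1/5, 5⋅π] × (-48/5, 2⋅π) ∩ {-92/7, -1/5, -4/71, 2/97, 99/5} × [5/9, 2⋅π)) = {-1/5, -4/71, 2/97} × [5/9, 2⋅π]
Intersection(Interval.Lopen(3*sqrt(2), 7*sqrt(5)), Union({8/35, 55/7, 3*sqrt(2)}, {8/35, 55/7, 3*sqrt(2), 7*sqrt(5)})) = {55/7, 7*sqrt(5)}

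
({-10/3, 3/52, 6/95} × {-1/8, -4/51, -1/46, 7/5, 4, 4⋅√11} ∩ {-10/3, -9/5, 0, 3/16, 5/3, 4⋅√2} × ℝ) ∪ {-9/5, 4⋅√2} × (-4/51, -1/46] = ({-9/5, 4⋅√2} × (-4/51, -1/46]) ∪ ({-10/3} × {-1/8, -4/51, -1/46, 7/5, 4, 4⋅√11})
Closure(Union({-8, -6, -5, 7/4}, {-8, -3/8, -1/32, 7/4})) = {-8, -6, -5, -3/8, -1/32, 7/4}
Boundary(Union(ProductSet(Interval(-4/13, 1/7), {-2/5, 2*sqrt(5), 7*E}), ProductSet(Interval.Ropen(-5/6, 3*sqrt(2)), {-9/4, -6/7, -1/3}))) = Union(ProductSet(Interval(-5/6, 3*sqrt(2)), {-9/4, -6/7, -1/3}), ProductSet(Interval(-4/13, 1/7), {-2/5, 2*sqrt(5), 7*E}))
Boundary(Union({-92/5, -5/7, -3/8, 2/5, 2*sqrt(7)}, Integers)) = Union({-92/5, -5/7, -3/8, 2/5, 2*sqrt(7)}, Integers)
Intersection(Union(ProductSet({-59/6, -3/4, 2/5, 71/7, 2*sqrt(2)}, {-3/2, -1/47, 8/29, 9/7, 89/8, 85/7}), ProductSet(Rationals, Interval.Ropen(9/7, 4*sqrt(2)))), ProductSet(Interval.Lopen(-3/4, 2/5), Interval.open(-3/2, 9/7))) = ProductSet({2/5}, {-1/47, 8/29})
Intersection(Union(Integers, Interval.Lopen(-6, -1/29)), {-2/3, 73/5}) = {-2/3}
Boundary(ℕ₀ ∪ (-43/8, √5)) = {-43/8, √5} ∪ (ℕ₀ \ (-43/8, √5))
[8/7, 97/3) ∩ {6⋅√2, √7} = {6⋅√2, √7}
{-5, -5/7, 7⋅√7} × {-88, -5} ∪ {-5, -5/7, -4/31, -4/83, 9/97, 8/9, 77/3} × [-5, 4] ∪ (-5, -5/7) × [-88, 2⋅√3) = ({-5, -5/7, 7⋅√7} × {-88, -5}) ∪ ({-5, -5/7, -4/31, -4/83, 9/97, 8/9, 77/3} × [-5, 4]) ∪ ((-5, -5/7) × [-88, 2⋅√3))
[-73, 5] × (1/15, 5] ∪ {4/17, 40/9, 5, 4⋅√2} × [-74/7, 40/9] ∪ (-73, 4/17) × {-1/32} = ((-73, 4/17) × {-1/32}) ∪ ([-73, 5] × (1/15, 5]) ∪ ({4/17, 40/9, 5, 4⋅√2} × [-74/7, 40/9])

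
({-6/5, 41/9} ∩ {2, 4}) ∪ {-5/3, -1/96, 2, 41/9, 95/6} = {-5/3, -1/96, 2, 41/9, 95/6}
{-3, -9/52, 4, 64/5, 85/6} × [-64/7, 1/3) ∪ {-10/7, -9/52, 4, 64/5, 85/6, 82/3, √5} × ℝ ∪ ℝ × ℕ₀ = (ℝ × ℕ₀) ∪ ({-3, -9/52, 4, 64/5, 85/6} × [-64/7, 1/3)) ∪ ({-10/7, -9/52, 4, 64/5, 85/6, 82/3, √5} × ℝ)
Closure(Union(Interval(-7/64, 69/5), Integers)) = Union(Integers, Interval(-7/64, 69/5))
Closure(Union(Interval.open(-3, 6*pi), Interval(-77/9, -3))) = Interval(-77/9, 6*pi)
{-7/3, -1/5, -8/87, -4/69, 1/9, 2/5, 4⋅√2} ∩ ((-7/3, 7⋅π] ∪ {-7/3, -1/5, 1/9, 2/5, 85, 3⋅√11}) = {-7/3, -1/5, -8/87, -4/69, 1/9, 2/5, 4⋅√2}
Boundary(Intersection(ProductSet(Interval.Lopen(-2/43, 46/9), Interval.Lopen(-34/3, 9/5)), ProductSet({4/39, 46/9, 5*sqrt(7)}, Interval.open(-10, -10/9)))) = ProductSet({4/39, 46/9}, Interval(-10, -10/9))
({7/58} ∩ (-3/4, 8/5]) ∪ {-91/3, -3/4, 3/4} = {-91/3, -3/4, 7/58, 3/4}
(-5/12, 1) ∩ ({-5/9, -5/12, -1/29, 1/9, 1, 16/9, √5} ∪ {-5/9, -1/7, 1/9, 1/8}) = {-1/7, -1/29, 1/9, 1/8}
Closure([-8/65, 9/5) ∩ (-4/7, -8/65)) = ∅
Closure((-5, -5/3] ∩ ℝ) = [-5, -5/3]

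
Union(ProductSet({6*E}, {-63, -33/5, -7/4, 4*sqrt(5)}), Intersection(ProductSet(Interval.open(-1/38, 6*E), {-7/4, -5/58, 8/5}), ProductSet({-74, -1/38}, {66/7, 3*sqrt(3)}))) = ProductSet({6*E}, {-63, -33/5, -7/4, 4*sqrt(5)})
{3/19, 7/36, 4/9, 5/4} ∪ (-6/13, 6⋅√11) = (-6/13, 6⋅√11)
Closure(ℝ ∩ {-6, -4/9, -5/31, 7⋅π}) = {-6, -4/9, -5/31, 7⋅π}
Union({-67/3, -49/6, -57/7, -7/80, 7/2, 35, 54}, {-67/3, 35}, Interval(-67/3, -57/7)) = Union({-7/80, 7/2, 35, 54}, Interval(-67/3, -57/7))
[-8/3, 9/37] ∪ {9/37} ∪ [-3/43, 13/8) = [-8/3, 13/8)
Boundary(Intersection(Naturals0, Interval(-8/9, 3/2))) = Range(0, 2, 1)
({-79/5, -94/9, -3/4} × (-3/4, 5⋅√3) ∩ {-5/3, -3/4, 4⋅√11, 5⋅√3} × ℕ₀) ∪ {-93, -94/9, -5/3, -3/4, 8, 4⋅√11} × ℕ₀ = {-93, -94/9, -5/3, -3/4, 8, 4⋅√11} × ℕ₀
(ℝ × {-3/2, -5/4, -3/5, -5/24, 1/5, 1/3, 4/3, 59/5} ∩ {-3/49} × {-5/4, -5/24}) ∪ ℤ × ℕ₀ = (ℤ × ℕ₀) ∪ ({-3/49} × {-5/4, -5/24})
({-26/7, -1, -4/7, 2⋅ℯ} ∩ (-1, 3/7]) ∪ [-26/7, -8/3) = [-26/7, -8/3) ∪ {-4/7}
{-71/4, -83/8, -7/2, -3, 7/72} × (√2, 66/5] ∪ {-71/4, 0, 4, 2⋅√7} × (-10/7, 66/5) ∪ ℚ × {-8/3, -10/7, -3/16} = (ℚ × {-8/3, -10/7, -3/16}) ∪ ({-71/4, -83/8, -7/2, -3, 7/72} × (√2, 66/5]) ∪ ({-71/4, 0, 4, 2⋅√7} × (-10/7, 66/5))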